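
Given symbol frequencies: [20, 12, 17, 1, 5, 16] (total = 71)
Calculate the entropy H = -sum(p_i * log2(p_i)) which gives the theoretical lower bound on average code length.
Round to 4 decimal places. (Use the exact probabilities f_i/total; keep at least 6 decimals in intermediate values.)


Per-symbol terms -p_i * log2(p_i) with p_i = f_i/71:
  p = 20/71 = 0.281690: log2(p) = -1.827819, -p*log2(p) = 0.514879
  p = 12/71 = 0.169014: log2(p) = -2.564785, -p*log2(p) = 0.433485
  p = 17/71 = 0.239437: log2(p) = -2.062284, -p*log2(p) = 0.493786
  p = 1/71 = 0.014085: log2(p) = -6.149747, -p*log2(p) = 0.086616
  p = 5/71 = 0.070423: log2(p) = -3.827819, -p*log2(p) = 0.269565
  p = 16/71 = 0.225352: log2(p) = -2.149747, -p*log2(p) = 0.484450
H = 0.514879 + 0.433485 + 0.493786 + 0.086616 + 0.269565 + 0.484450 = 2.282781

H = 2.2828 bits/symbol


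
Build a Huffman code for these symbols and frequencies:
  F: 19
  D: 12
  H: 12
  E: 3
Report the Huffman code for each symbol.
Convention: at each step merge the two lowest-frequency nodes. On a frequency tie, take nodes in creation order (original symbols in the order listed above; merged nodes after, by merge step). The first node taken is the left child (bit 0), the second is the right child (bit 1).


Huffman tree construction:
Step 1: Merge E(3) + D(12) = 15
Step 2: Merge H(12) + (E+D)(15) = 27
Step 3: Merge F(19) + (H+(E+D))(27) = 46
Read each symbol's code off the tree from the root (left child = 0, right child = 1).

Codes:
  F: 0 (length 1)
  D: 111 (length 3)
  H: 10 (length 2)
  E: 110 (length 3)
Average code length: 88/46 = 1.9130 bits/symbol


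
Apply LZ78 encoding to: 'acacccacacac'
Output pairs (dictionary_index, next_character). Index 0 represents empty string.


LZ78 encoding steps:
Dictionary: {0: ''}
Step 1: w='' (idx 0), next='a' -> output (0, 'a'), add 'a' as idx 1
Step 2: w='' (idx 0), next='c' -> output (0, 'c'), add 'c' as idx 2
Step 3: w='a' (idx 1), next='c' -> output (1, 'c'), add 'ac' as idx 3
Step 4: w='c' (idx 2), next='c' -> output (2, 'c'), add 'cc' as idx 4
Step 5: w='ac' (idx 3), next='a' -> output (3, 'a'), add 'aca' as idx 5
Step 6: w='c' (idx 2), next='a' -> output (2, 'a'), add 'ca' as idx 6
Step 7: w='c' (idx 2), end of input -> output (2, '')


Encoded: [(0, 'a'), (0, 'c'), (1, 'c'), (2, 'c'), (3, 'a'), (2, 'a'), (2, '')]


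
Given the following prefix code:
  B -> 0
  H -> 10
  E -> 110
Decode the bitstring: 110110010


Decoding step by step:
Bits 110 -> E
Bits 110 -> E
Bits 0 -> B
Bits 10 -> H


Decoded message: EEBH


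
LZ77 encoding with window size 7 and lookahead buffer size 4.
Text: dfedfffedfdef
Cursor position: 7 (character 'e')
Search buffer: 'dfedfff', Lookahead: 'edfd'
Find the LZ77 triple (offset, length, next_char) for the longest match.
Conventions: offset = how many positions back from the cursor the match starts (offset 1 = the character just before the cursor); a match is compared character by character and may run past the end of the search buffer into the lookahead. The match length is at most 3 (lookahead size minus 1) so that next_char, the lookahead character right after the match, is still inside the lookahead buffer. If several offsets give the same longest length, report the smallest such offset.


Try each offset into the search buffer:
  offset=1 (pos 6, char 'f'): match length 0
  offset=2 (pos 5, char 'f'): match length 0
  offset=3 (pos 4, char 'f'): match length 0
  offset=4 (pos 3, char 'd'): match length 0
  offset=5 (pos 2, char 'e'): match length 3
  offset=6 (pos 1, char 'f'): match length 0
  offset=7 (pos 0, char 'd'): match length 0
Longest match has length 3 at offset 5.
next_char = character at position 7 + 3 = 10 -> 'd'

Best match: offset=5, length=3 (matching 'edf' starting at position 2)
LZ77 triple: (5, 3, 'd')


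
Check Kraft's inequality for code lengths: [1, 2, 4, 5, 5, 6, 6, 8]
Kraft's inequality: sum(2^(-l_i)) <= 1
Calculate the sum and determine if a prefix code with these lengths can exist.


Sum = 2^(-1) + 2^(-2) + 2^(-4) + 2^(-5) + 2^(-5) + 2^(-6) + 2^(-6) + 2^(-8)
    = 0.5 + 0.25 + 0.0625 + 0.03125 + 0.03125 + 0.015625 + 0.015625 + 0.00390625
    = 233/256 = 0.91015625
Since 0.91015625 <= 1, Kraft's inequality IS satisfied.
A prefix code with these lengths CAN exist.

Kraft sum = 0.91015625. Satisfied.


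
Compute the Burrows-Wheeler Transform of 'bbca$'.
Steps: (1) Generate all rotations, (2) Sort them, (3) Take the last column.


Rotations (sorted):
  0: $bbca -> last char: a
  1: a$bbc -> last char: c
  2: bbca$ -> last char: $
  3: bca$b -> last char: b
  4: ca$bb -> last char: b


BWT = ac$bb


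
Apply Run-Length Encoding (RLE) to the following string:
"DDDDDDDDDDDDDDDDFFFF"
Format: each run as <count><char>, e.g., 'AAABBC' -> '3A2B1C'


Scanning runs left to right:
  i=0: run of 'D' x 16 -> '16D'
  i=16: run of 'F' x 4 -> '4F'

RLE = 16D4F


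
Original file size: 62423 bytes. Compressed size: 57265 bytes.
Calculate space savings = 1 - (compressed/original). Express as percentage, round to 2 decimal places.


ratio = compressed/original = 57265/62423 = 0.91737
savings = 1 - ratio = 1 - 0.91737 = 0.08263
as a percentage: 0.08263 * 100 = 8.26%

Space savings = 1 - 57265/62423 = 8.26%


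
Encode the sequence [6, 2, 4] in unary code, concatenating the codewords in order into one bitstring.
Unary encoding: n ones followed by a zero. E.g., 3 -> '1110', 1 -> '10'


Encode each number as n ones followed by a terminating 0:
  6 -> 1111110 (7 bits)
  2 -> 110 (3 bits)
  4 -> 11110 (5 bits)
Total length = 7 + 3 + 5 = 15 bits.

Unary([6, 2, 4]) = 111111011011110 (15 bits)


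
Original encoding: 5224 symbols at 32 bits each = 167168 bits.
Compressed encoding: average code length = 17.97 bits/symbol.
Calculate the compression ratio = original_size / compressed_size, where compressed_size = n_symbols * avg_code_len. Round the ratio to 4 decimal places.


original_size = n_symbols * orig_bits = 5224 * 32 = 167168 bits
compressed_size = n_symbols * avg_code_len = 5224 * 17.97 = 93875.28 bits
ratio = original_size / compressed_size = 167168 / 93875.28 = 1.7807

Compression ratio = 1.7807


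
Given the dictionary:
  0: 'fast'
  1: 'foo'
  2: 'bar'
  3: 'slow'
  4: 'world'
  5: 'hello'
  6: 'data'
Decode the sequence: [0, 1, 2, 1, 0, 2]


Look up each index in the dictionary:
  0 -> 'fast'
  1 -> 'foo'
  2 -> 'bar'
  1 -> 'foo'
  0 -> 'fast'
  2 -> 'bar'

Decoded: "fast foo bar foo fast bar"


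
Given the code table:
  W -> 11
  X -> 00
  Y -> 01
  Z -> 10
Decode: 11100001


Decoding:
11 -> W
10 -> Z
00 -> X
01 -> Y


Result: WZXY


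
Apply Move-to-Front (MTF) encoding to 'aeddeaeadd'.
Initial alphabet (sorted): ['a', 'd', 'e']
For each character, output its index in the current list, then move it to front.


MTF encoding:
'a': index 0 in ['a', 'd', 'e'] -> ['a', 'd', 'e']
'e': index 2 in ['a', 'd', 'e'] -> ['e', 'a', 'd']
'd': index 2 in ['e', 'a', 'd'] -> ['d', 'e', 'a']
'd': index 0 in ['d', 'e', 'a'] -> ['d', 'e', 'a']
'e': index 1 in ['d', 'e', 'a'] -> ['e', 'd', 'a']
'a': index 2 in ['e', 'd', 'a'] -> ['a', 'e', 'd']
'e': index 1 in ['a', 'e', 'd'] -> ['e', 'a', 'd']
'a': index 1 in ['e', 'a', 'd'] -> ['a', 'e', 'd']
'd': index 2 in ['a', 'e', 'd'] -> ['d', 'a', 'e']
'd': index 0 in ['d', 'a', 'e'] -> ['d', 'a', 'e']


Output: [0, 2, 2, 0, 1, 2, 1, 1, 2, 0]


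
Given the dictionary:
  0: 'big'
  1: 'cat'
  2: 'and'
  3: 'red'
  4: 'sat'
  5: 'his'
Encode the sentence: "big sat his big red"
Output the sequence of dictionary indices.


Look up each word in the dictionary:
  'big' -> 0
  'sat' -> 4
  'his' -> 5
  'big' -> 0
  'red' -> 3

Encoded: [0, 4, 5, 0, 3]


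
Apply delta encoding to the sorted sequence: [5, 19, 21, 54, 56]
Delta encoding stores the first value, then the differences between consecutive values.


First value: 5
Deltas:
  19 - 5 = 14
  21 - 19 = 2
  54 - 21 = 33
  56 - 54 = 2


Delta encoded: [5, 14, 2, 33, 2]


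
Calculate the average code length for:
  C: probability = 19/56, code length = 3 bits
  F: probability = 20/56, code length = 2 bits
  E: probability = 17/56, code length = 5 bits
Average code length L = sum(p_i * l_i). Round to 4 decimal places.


Weighted contributions p_i * l_i:
  C: (19/56) * 3 = 57/56
  F: (20/56) * 2 = 40/56
  E: (17/56) * 5 = 85/56
Sum = (57 + 40 + 85)/56 = 182/56

L = 182/56 = 3.2500 bits/symbol


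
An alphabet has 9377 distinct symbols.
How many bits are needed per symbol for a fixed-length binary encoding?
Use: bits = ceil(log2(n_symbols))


log2(9377) = 13.1949
Bracket: 2^13 = 8192 < 9377 <= 2^14 = 16384
So ceil(log2(9377)) = 14

bits = ceil(log2(9377)) = ceil(13.1949) = 14 bits


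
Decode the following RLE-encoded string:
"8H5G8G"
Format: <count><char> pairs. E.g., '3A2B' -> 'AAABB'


Expanding each <count><char> pair:
  8H -> 'HHHHHHHH'
  5G -> 'GGGGG'
  8G -> 'GGGGGGGG'

Decoded = HHHHHHHHGGGGGGGGGGGGG


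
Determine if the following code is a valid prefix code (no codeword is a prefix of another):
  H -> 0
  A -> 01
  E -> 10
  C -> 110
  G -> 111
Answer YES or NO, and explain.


Checking each pair (does one codeword prefix another?):
  H='0' vs A='01': prefix -- VIOLATION

NO -- this is NOT a valid prefix code. H (0) is a prefix of A (01).


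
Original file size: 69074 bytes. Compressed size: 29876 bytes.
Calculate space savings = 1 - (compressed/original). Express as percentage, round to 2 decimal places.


ratio = compressed/original = 29876/69074 = 0.432522
savings = 1 - ratio = 1 - 0.432522 = 0.567478
as a percentage: 0.567478 * 100 = 56.75%

Space savings = 1 - 29876/69074 = 56.75%


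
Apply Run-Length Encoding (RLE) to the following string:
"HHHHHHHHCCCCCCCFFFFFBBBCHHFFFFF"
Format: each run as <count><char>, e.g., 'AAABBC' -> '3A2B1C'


Scanning runs left to right:
  i=0: run of 'H' x 8 -> '8H'
  i=8: run of 'C' x 7 -> '7C'
  i=15: run of 'F' x 5 -> '5F'
  i=20: run of 'B' x 3 -> '3B'
  i=23: run of 'C' x 1 -> '1C'
  i=24: run of 'H' x 2 -> '2H'
  i=26: run of 'F' x 5 -> '5F'

RLE = 8H7C5F3B1C2H5F


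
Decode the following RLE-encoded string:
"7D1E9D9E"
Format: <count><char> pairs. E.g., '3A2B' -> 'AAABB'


Expanding each <count><char> pair:
  7D -> 'DDDDDDD'
  1E -> 'E'
  9D -> 'DDDDDDDDD'
  9E -> 'EEEEEEEEE'

Decoded = DDDDDDDEDDDDDDDDDEEEEEEEEE


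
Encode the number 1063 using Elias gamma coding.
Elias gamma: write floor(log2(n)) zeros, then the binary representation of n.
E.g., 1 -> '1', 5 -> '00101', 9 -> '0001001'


num_bits = floor(log2(1063)) + 1 = 11
leading_zeros = num_bits - 1 = 10
binary(1063) = 10000100111

Elias gamma(1063) = '0000000000' + '10000100111' = 000000000010000100111 (21 bits)


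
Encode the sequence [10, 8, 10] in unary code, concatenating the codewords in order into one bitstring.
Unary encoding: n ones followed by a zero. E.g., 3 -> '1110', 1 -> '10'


Encode each number as n ones followed by a terminating 0:
  10 -> 11111111110 (11 bits)
  8 -> 111111110 (9 bits)
  10 -> 11111111110 (11 bits)
Total length = 11 + 9 + 11 = 31 bits.

Unary([10, 8, 10]) = 1111111111011111111011111111110 (31 bits)


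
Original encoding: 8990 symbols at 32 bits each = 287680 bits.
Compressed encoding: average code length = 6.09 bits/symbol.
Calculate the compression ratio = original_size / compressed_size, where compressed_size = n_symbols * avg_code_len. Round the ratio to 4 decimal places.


original_size = n_symbols * orig_bits = 8990 * 32 = 287680 bits
compressed_size = n_symbols * avg_code_len = 8990 * 6.09 = 54749.1 bits
ratio = original_size / compressed_size = 287680 / 54749.1 = 5.2545

Compression ratio = 5.2545


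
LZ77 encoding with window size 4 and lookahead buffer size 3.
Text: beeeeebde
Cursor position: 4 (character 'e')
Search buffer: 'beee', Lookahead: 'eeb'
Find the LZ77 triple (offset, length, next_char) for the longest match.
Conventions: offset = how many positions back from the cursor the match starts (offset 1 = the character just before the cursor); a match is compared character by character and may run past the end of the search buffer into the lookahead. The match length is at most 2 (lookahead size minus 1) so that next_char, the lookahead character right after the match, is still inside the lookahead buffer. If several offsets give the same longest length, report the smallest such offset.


Try each offset into the search buffer:
  offset=1 (pos 3, char 'e'): match length 2
  offset=2 (pos 2, char 'e'): match length 2
  offset=3 (pos 1, char 'e'): match length 2
  offset=4 (pos 0, char 'b'): match length 0
Longest match has length 2, found at offsets 1, 2, 3; take the smallest, offset 1.
next_char = character at position 4 + 2 = 6 -> 'b'

Best match: offset=1, length=2 (matching 'ee' starting at position 3)
LZ77 triple: (1, 2, 'b')


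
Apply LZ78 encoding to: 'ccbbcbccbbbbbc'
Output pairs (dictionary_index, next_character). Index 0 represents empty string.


LZ78 encoding steps:
Dictionary: {0: ''}
Step 1: w='' (idx 0), next='c' -> output (0, 'c'), add 'c' as idx 1
Step 2: w='c' (idx 1), next='b' -> output (1, 'b'), add 'cb' as idx 2
Step 3: w='' (idx 0), next='b' -> output (0, 'b'), add 'b' as idx 3
Step 4: w='cb' (idx 2), next='c' -> output (2, 'c'), add 'cbc' as idx 4
Step 5: w='cb' (idx 2), next='b' -> output (2, 'b'), add 'cbb' as idx 5
Step 6: w='b' (idx 3), next='b' -> output (3, 'b'), add 'bb' as idx 6
Step 7: w='b' (idx 3), next='c' -> output (3, 'c'), add 'bc' as idx 7


Encoded: [(0, 'c'), (1, 'b'), (0, 'b'), (2, 'c'), (2, 'b'), (3, 'b'), (3, 'c')]


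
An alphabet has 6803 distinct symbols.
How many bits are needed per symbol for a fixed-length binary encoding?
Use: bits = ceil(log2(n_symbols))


log2(6803) = 12.732
Bracket: 2^12 = 4096 < 6803 <= 2^13 = 8192
So ceil(log2(6803)) = 13

bits = ceil(log2(6803)) = ceil(12.732) = 13 bits


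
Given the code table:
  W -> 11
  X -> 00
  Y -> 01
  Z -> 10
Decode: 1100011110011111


Decoding:
11 -> W
00 -> X
01 -> Y
11 -> W
10 -> Z
01 -> Y
11 -> W
11 -> W


Result: WXYWZYWW


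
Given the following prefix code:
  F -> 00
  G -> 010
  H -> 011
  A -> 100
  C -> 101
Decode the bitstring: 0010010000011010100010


Decoding step by step:
Bits 00 -> F
Bits 100 -> A
Bits 100 -> A
Bits 00 -> F
Bits 011 -> H
Bits 010 -> G
Bits 100 -> A
Bits 010 -> G


Decoded message: FAAFHGAG


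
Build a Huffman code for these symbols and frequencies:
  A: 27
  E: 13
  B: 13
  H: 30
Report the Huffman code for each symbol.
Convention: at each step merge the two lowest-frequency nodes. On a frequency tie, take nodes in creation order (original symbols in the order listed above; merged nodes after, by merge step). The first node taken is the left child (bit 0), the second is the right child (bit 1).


Huffman tree construction:
Step 1: Merge E(13) + B(13) = 26
Step 2: Merge (E+B)(26) + A(27) = 53
Step 3: Merge H(30) + ((E+B)+A)(53) = 83
Read each symbol's code off the tree from the root (left child = 0, right child = 1).

Codes:
  A: 11 (length 2)
  E: 100 (length 3)
  B: 101 (length 3)
  H: 0 (length 1)
Average code length: 162/83 = 1.9518 bits/symbol


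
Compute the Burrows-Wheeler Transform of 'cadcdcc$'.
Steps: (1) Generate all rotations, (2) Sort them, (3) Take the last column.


Rotations (sorted):
  0: $cadcdcc -> last char: c
  1: adcdcc$c -> last char: c
  2: c$cadcdc -> last char: c
  3: cadcdcc$ -> last char: $
  4: cc$cadcd -> last char: d
  5: cdcc$cad -> last char: d
  6: dcc$cadc -> last char: c
  7: dcdcc$ca -> last char: a


BWT = ccc$ddca


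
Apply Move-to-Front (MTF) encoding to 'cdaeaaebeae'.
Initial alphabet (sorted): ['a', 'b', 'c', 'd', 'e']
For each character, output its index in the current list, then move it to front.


MTF encoding:
'c': index 2 in ['a', 'b', 'c', 'd', 'e'] -> ['c', 'a', 'b', 'd', 'e']
'd': index 3 in ['c', 'a', 'b', 'd', 'e'] -> ['d', 'c', 'a', 'b', 'e']
'a': index 2 in ['d', 'c', 'a', 'b', 'e'] -> ['a', 'd', 'c', 'b', 'e']
'e': index 4 in ['a', 'd', 'c', 'b', 'e'] -> ['e', 'a', 'd', 'c', 'b']
'a': index 1 in ['e', 'a', 'd', 'c', 'b'] -> ['a', 'e', 'd', 'c', 'b']
'a': index 0 in ['a', 'e', 'd', 'c', 'b'] -> ['a', 'e', 'd', 'c', 'b']
'e': index 1 in ['a', 'e', 'd', 'c', 'b'] -> ['e', 'a', 'd', 'c', 'b']
'b': index 4 in ['e', 'a', 'd', 'c', 'b'] -> ['b', 'e', 'a', 'd', 'c']
'e': index 1 in ['b', 'e', 'a', 'd', 'c'] -> ['e', 'b', 'a', 'd', 'c']
'a': index 2 in ['e', 'b', 'a', 'd', 'c'] -> ['a', 'e', 'b', 'd', 'c']
'e': index 1 in ['a', 'e', 'b', 'd', 'c'] -> ['e', 'a', 'b', 'd', 'c']


Output: [2, 3, 2, 4, 1, 0, 1, 4, 1, 2, 1]


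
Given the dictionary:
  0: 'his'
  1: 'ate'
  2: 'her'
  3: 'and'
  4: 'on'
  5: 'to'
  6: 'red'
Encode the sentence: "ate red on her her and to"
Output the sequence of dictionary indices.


Look up each word in the dictionary:
  'ate' -> 1
  'red' -> 6
  'on' -> 4
  'her' -> 2
  'her' -> 2
  'and' -> 3
  'to' -> 5

Encoded: [1, 6, 4, 2, 2, 3, 5]


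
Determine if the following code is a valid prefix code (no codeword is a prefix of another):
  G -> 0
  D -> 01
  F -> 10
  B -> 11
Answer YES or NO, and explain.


Checking each pair (does one codeword prefix another?):
  G='0' vs D='01': prefix -- VIOLATION

NO -- this is NOT a valid prefix code. G (0) is a prefix of D (01).


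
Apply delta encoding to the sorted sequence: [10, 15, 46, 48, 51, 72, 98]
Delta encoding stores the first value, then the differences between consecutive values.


First value: 10
Deltas:
  15 - 10 = 5
  46 - 15 = 31
  48 - 46 = 2
  51 - 48 = 3
  72 - 51 = 21
  98 - 72 = 26


Delta encoded: [10, 5, 31, 2, 3, 21, 26]


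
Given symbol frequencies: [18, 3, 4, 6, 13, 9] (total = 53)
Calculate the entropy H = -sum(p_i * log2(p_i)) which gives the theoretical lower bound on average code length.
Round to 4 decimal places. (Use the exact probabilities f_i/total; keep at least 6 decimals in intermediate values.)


Per-symbol terms -p_i * log2(p_i) with p_i = f_i/53:
  p = 18/53 = 0.339623: log2(p) = -1.557995, -p*log2(p) = 0.529131
  p = 3/53 = 0.056604: log2(p) = -4.142958, -p*log2(p) = 0.234507
  p = 4/53 = 0.075472: log2(p) = -3.727920, -p*log2(p) = 0.281352
  p = 6/53 = 0.113208: log2(p) = -3.142958, -p*log2(p) = 0.355807
  p = 13/53 = 0.245283: log2(p) = -2.027481, -p*log2(p) = 0.497307
  p = 9/53 = 0.169811: log2(p) = -2.557995, -p*log2(p) = 0.434377
H = 0.529131 + 0.234507 + 0.281352 + 0.355807 + 0.497307 + 0.434377 = 2.332481

H = 2.3325 bits/symbol


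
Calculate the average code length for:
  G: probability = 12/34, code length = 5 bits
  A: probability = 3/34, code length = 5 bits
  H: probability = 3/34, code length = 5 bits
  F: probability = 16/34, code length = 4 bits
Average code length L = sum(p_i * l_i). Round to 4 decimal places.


Weighted contributions p_i * l_i:
  G: (12/34) * 5 = 60/34
  A: (3/34) * 5 = 15/34
  H: (3/34) * 5 = 15/34
  F: (16/34) * 4 = 64/34
Sum = (60 + 15 + 15 + 64)/34 = 154/34

L = 154/34 = 4.5294 bits/symbol


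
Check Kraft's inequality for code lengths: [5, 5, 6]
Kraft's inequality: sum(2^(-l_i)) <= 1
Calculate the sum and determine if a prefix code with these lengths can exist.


Sum = 2^(-5) + 2^(-5) + 2^(-6)
    = 0.03125 + 0.03125 + 0.015625
    = 5/64 = 0.078125
Since 0.078125 <= 1, Kraft's inequality IS satisfied.
A prefix code with these lengths CAN exist.

Kraft sum = 0.078125. Satisfied.


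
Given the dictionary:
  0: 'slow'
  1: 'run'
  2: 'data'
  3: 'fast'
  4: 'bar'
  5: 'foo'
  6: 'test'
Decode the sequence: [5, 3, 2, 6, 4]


Look up each index in the dictionary:
  5 -> 'foo'
  3 -> 'fast'
  2 -> 'data'
  6 -> 'test'
  4 -> 'bar'

Decoded: "foo fast data test bar"


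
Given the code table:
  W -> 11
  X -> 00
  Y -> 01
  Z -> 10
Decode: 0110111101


Decoding:
01 -> Y
10 -> Z
11 -> W
11 -> W
01 -> Y


Result: YZWWY


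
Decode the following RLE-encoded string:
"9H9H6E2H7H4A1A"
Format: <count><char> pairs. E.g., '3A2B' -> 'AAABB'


Expanding each <count><char> pair:
  9H -> 'HHHHHHHHH'
  9H -> 'HHHHHHHHH'
  6E -> 'EEEEEE'
  2H -> 'HH'
  7H -> 'HHHHHHH'
  4A -> 'AAAA'
  1A -> 'A'

Decoded = HHHHHHHHHHHHHHHHHHEEEEEEHHHHHHHHHAAAAA


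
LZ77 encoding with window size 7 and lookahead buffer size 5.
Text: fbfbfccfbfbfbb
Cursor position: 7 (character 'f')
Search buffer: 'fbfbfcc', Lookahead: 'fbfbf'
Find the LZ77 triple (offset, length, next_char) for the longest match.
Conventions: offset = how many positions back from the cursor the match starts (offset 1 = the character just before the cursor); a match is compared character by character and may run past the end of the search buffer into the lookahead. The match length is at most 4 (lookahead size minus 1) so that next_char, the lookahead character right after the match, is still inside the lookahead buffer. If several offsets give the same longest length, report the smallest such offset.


Try each offset into the search buffer:
  offset=1 (pos 6, char 'c'): match length 0
  offset=2 (pos 5, char 'c'): match length 0
  offset=3 (pos 4, char 'f'): match length 1
  offset=4 (pos 3, char 'b'): match length 0
  offset=5 (pos 2, char 'f'): match length 3
  offset=6 (pos 1, char 'b'): match length 0
  offset=7 (pos 0, char 'f'): match length 4
Longest match has length 4 at offset 7.
next_char = character at position 7 + 4 = 11 -> 'f'

Best match: offset=7, length=4 (matching 'fbfb' starting at position 0)
LZ77 triple: (7, 4, 'f')


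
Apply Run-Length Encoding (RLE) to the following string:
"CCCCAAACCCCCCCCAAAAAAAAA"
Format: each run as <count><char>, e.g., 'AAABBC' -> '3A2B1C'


Scanning runs left to right:
  i=0: run of 'C' x 4 -> '4C'
  i=4: run of 'A' x 3 -> '3A'
  i=7: run of 'C' x 8 -> '8C'
  i=15: run of 'A' x 9 -> '9A'

RLE = 4C3A8C9A


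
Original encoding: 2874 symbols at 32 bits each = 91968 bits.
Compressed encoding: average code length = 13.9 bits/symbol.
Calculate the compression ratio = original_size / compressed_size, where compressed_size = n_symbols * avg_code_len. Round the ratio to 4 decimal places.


original_size = n_symbols * orig_bits = 2874 * 32 = 91968 bits
compressed_size = n_symbols * avg_code_len = 2874 * 13.9 = 39948.6 bits
ratio = original_size / compressed_size = 91968 / 39948.6 = 2.3022

Compression ratio = 2.3022


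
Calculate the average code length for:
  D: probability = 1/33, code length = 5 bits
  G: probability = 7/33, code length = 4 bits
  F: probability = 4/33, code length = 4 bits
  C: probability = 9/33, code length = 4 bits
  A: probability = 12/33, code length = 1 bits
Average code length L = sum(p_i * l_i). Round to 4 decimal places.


Weighted contributions p_i * l_i:
  D: (1/33) * 5 = 5/33
  G: (7/33) * 4 = 28/33
  F: (4/33) * 4 = 16/33
  C: (9/33) * 4 = 36/33
  A: (12/33) * 1 = 12/33
Sum = (5 + 28 + 16 + 36 + 12)/33 = 97/33

L = 97/33 = 2.9394 bits/symbol


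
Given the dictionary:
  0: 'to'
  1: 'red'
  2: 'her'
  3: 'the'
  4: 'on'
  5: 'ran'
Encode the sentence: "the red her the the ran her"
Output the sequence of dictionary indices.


Look up each word in the dictionary:
  'the' -> 3
  'red' -> 1
  'her' -> 2
  'the' -> 3
  'the' -> 3
  'ran' -> 5
  'her' -> 2

Encoded: [3, 1, 2, 3, 3, 5, 2]


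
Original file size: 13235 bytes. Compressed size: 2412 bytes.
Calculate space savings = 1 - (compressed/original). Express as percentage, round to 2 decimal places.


ratio = compressed/original = 2412/13235 = 0.182244
savings = 1 - ratio = 1 - 0.182244 = 0.817756
as a percentage: 0.817756 * 100 = 81.78%

Space savings = 1 - 2412/13235 = 81.78%


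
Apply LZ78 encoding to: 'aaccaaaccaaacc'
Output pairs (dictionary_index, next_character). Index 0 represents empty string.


LZ78 encoding steps:
Dictionary: {0: ''}
Step 1: w='' (idx 0), next='a' -> output (0, 'a'), add 'a' as idx 1
Step 2: w='a' (idx 1), next='c' -> output (1, 'c'), add 'ac' as idx 2
Step 3: w='' (idx 0), next='c' -> output (0, 'c'), add 'c' as idx 3
Step 4: w='a' (idx 1), next='a' -> output (1, 'a'), add 'aa' as idx 4
Step 5: w='ac' (idx 2), next='c' -> output (2, 'c'), add 'acc' as idx 5
Step 6: w='aa' (idx 4), next='a' -> output (4, 'a'), add 'aaa' as idx 6
Step 7: w='c' (idx 3), next='c' -> output (3, 'c'), add 'cc' as idx 7


Encoded: [(0, 'a'), (1, 'c'), (0, 'c'), (1, 'a'), (2, 'c'), (4, 'a'), (3, 'c')]


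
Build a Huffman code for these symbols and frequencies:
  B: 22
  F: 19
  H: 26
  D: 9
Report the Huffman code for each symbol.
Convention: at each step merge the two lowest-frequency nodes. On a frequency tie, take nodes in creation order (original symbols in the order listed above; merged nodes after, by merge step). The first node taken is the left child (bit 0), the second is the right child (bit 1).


Huffman tree construction:
Step 1: Merge D(9) + F(19) = 28
Step 2: Merge B(22) + H(26) = 48
Step 3: Merge (D+F)(28) + (B+H)(48) = 76
Read each symbol's code off the tree from the root (left child = 0, right child = 1).

Codes:
  B: 10 (length 2)
  F: 01 (length 2)
  H: 11 (length 2)
  D: 00 (length 2)
Average code length: 152/76 = 2.0000 bits/symbol


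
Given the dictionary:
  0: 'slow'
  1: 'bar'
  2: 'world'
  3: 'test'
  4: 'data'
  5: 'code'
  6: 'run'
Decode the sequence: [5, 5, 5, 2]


Look up each index in the dictionary:
  5 -> 'code'
  5 -> 'code'
  5 -> 'code'
  2 -> 'world'

Decoded: "code code code world"


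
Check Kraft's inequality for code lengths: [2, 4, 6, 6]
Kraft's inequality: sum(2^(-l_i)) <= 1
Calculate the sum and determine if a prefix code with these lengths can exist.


Sum = 2^(-2) + 2^(-4) + 2^(-6) + 2^(-6)
    = 0.25 + 0.0625 + 0.015625 + 0.015625
    = 22/64 = 0.34375
Since 0.34375 <= 1, Kraft's inequality IS satisfied.
A prefix code with these lengths CAN exist.

Kraft sum = 0.34375. Satisfied.


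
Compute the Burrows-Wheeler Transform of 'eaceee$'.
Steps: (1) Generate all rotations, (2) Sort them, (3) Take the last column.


Rotations (sorted):
  0: $eaceee -> last char: e
  1: aceee$e -> last char: e
  2: ceee$ea -> last char: a
  3: e$eacee -> last char: e
  4: eaceee$ -> last char: $
  5: ee$eace -> last char: e
  6: eee$eac -> last char: c


BWT = eeae$ec


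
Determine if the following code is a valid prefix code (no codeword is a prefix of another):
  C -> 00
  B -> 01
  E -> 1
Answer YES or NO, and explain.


Checking each pair (does one codeword prefix another?):
  C='00' vs B='01': no prefix
  C='00' vs E='1': no prefix
  B='01' vs C='00': no prefix
  B='01' vs E='1': no prefix
  E='1' vs C='00': no prefix
  E='1' vs B='01': no prefix
No violation found over all pairs.

YES -- this is a valid prefix code. No codeword is a prefix of any other codeword.


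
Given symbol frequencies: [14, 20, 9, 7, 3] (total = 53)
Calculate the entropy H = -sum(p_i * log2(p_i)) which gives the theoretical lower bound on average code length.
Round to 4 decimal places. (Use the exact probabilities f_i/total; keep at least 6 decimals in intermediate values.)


Per-symbol terms -p_i * log2(p_i) with p_i = f_i/53:
  p = 14/53 = 0.264151: log2(p) = -1.920566, -p*log2(p) = 0.507319
  p = 20/53 = 0.377358: log2(p) = -1.405992, -p*log2(p) = 0.530563
  p = 9/53 = 0.169811: log2(p) = -2.557995, -p*log2(p) = 0.434377
  p = 7/53 = 0.132075: log2(p) = -2.920566, -p*log2(p) = 0.385735
  p = 3/53 = 0.056604: log2(p) = -4.142958, -p*log2(p) = 0.234507
H = 0.507319 + 0.530563 + 0.434377 + 0.385735 + 0.234507 = 2.092501

H = 2.0925 bits/symbol


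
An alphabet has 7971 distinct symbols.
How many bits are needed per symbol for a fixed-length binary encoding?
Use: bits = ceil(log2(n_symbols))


log2(7971) = 12.9605
Bracket: 2^12 = 4096 < 7971 <= 2^13 = 8192
So ceil(log2(7971)) = 13

bits = ceil(log2(7971)) = ceil(12.9605) = 13 bits


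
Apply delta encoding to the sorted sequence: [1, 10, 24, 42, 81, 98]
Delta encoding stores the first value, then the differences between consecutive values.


First value: 1
Deltas:
  10 - 1 = 9
  24 - 10 = 14
  42 - 24 = 18
  81 - 42 = 39
  98 - 81 = 17


Delta encoded: [1, 9, 14, 18, 39, 17]


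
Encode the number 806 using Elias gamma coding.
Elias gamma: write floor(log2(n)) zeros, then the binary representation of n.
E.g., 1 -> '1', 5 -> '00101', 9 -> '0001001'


num_bits = floor(log2(806)) + 1 = 10
leading_zeros = num_bits - 1 = 9
binary(806) = 1100100110

Elias gamma(806) = '000000000' + '1100100110' = 0000000001100100110 (19 bits)


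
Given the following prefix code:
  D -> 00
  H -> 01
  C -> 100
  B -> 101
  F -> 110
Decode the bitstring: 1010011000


Decoding step by step:
Bits 101 -> B
Bits 00 -> D
Bits 110 -> F
Bits 00 -> D


Decoded message: BDFD


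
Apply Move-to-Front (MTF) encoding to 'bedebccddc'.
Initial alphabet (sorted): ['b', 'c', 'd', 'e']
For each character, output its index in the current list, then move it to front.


MTF encoding:
'b': index 0 in ['b', 'c', 'd', 'e'] -> ['b', 'c', 'd', 'e']
'e': index 3 in ['b', 'c', 'd', 'e'] -> ['e', 'b', 'c', 'd']
'd': index 3 in ['e', 'b', 'c', 'd'] -> ['d', 'e', 'b', 'c']
'e': index 1 in ['d', 'e', 'b', 'c'] -> ['e', 'd', 'b', 'c']
'b': index 2 in ['e', 'd', 'b', 'c'] -> ['b', 'e', 'd', 'c']
'c': index 3 in ['b', 'e', 'd', 'c'] -> ['c', 'b', 'e', 'd']
'c': index 0 in ['c', 'b', 'e', 'd'] -> ['c', 'b', 'e', 'd']
'd': index 3 in ['c', 'b', 'e', 'd'] -> ['d', 'c', 'b', 'e']
'd': index 0 in ['d', 'c', 'b', 'e'] -> ['d', 'c', 'b', 'e']
'c': index 1 in ['d', 'c', 'b', 'e'] -> ['c', 'd', 'b', 'e']


Output: [0, 3, 3, 1, 2, 3, 0, 3, 0, 1]


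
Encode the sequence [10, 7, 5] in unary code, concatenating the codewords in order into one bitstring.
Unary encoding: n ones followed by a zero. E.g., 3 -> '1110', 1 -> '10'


Encode each number as n ones followed by a terminating 0:
  10 -> 11111111110 (11 bits)
  7 -> 11111110 (8 bits)
  5 -> 111110 (6 bits)
Total length = 11 + 8 + 6 = 25 bits.

Unary([10, 7, 5]) = 1111111111011111110111110 (25 bits)


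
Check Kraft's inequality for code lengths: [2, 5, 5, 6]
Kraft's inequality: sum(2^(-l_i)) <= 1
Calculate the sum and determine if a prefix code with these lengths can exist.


Sum = 2^(-2) + 2^(-5) + 2^(-5) + 2^(-6)
    = 0.25 + 0.03125 + 0.03125 + 0.015625
    = 21/64 = 0.328125
Since 0.328125 <= 1, Kraft's inequality IS satisfied.
A prefix code with these lengths CAN exist.

Kraft sum = 0.328125. Satisfied.


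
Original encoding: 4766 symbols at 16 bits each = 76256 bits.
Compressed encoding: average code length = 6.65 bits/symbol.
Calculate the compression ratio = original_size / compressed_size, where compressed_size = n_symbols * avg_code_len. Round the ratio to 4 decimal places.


original_size = n_symbols * orig_bits = 4766 * 16 = 76256 bits
compressed_size = n_symbols * avg_code_len = 4766 * 6.65 = 31693.9 bits
ratio = original_size / compressed_size = 76256 / 31693.9 = 2.406

Compression ratio = 2.406


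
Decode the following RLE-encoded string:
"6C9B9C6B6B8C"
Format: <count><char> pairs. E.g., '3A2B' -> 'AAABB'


Expanding each <count><char> pair:
  6C -> 'CCCCCC'
  9B -> 'BBBBBBBBB'
  9C -> 'CCCCCCCCC'
  6B -> 'BBBBBB'
  6B -> 'BBBBBB'
  8C -> 'CCCCCCCC'

Decoded = CCCCCCBBBBBBBBBCCCCCCCCCBBBBBBBBBBBBCCCCCCCC


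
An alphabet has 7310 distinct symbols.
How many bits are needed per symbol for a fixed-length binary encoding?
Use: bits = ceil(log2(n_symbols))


log2(7310) = 12.8357
Bracket: 2^12 = 4096 < 7310 <= 2^13 = 8192
So ceil(log2(7310)) = 13

bits = ceil(log2(7310)) = ceil(12.8357) = 13 bits


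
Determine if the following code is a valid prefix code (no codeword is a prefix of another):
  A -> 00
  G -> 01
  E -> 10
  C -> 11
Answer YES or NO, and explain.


Checking each pair (does one codeword prefix another?):
  A='00' vs G='01': no prefix
  A='00' vs E='10': no prefix
  A='00' vs C='11': no prefix
  G='01' vs A='00': no prefix
  G='01' vs E='10': no prefix
  G='01' vs C='11': no prefix
  E='10' vs A='00': no prefix
  E='10' vs G='01': no prefix
  E='10' vs C='11': no prefix
  C='11' vs A='00': no prefix
  C='11' vs G='01': no prefix
  C='11' vs E='10': no prefix
No violation found over all pairs.

YES -- this is a valid prefix code. No codeword is a prefix of any other codeword.


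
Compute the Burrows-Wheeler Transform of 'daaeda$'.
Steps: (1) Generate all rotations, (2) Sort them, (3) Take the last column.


Rotations (sorted):
  0: $daaeda -> last char: a
  1: a$daaed -> last char: d
  2: aaeda$d -> last char: d
  3: aeda$da -> last char: a
  4: da$daae -> last char: e
  5: daaeda$ -> last char: $
  6: eda$daa -> last char: a


BWT = addae$a


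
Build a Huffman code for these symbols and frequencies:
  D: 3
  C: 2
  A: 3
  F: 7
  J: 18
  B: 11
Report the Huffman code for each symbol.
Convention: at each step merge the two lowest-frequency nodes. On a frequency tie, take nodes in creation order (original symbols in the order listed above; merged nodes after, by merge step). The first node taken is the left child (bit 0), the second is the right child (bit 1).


Huffman tree construction:
Step 1: Merge C(2) + D(3) = 5
Step 2: Merge A(3) + (C+D)(5) = 8
Step 3: Merge F(7) + (A+(C+D))(8) = 15
Step 4: Merge B(11) + (F+(A+(C+D)))(15) = 26
Step 5: Merge J(18) + (B+(F+(A+(C+D))))(26) = 44
Read each symbol's code off the tree from the root (left child = 0, right child = 1).

Codes:
  D: 11111 (length 5)
  C: 11110 (length 5)
  A: 1110 (length 4)
  F: 110 (length 3)
  J: 0 (length 1)
  B: 10 (length 2)
Average code length: 98/44 = 2.2273 bits/symbol


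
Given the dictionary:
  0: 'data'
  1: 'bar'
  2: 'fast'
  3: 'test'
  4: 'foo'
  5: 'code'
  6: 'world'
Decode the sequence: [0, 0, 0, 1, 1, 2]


Look up each index in the dictionary:
  0 -> 'data'
  0 -> 'data'
  0 -> 'data'
  1 -> 'bar'
  1 -> 'bar'
  2 -> 'fast'

Decoded: "data data data bar bar fast"


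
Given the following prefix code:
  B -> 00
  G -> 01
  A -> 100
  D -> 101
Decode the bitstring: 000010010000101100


Decoding step by step:
Bits 00 -> B
Bits 00 -> B
Bits 100 -> A
Bits 100 -> A
Bits 00 -> B
Bits 101 -> D
Bits 100 -> A


Decoded message: BBAABDA


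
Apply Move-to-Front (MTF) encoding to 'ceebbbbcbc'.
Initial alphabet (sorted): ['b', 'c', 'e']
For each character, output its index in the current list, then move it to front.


MTF encoding:
'c': index 1 in ['b', 'c', 'e'] -> ['c', 'b', 'e']
'e': index 2 in ['c', 'b', 'e'] -> ['e', 'c', 'b']
'e': index 0 in ['e', 'c', 'b'] -> ['e', 'c', 'b']
'b': index 2 in ['e', 'c', 'b'] -> ['b', 'e', 'c']
'b': index 0 in ['b', 'e', 'c'] -> ['b', 'e', 'c']
'b': index 0 in ['b', 'e', 'c'] -> ['b', 'e', 'c']
'b': index 0 in ['b', 'e', 'c'] -> ['b', 'e', 'c']
'c': index 2 in ['b', 'e', 'c'] -> ['c', 'b', 'e']
'b': index 1 in ['c', 'b', 'e'] -> ['b', 'c', 'e']
'c': index 1 in ['b', 'c', 'e'] -> ['c', 'b', 'e']


Output: [1, 2, 0, 2, 0, 0, 0, 2, 1, 1]


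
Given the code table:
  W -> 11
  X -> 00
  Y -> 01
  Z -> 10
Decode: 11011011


Decoding:
11 -> W
01 -> Y
10 -> Z
11 -> W


Result: WYZW


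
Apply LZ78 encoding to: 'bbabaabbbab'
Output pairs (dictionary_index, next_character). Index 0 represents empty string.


LZ78 encoding steps:
Dictionary: {0: ''}
Step 1: w='' (idx 0), next='b' -> output (0, 'b'), add 'b' as idx 1
Step 2: w='b' (idx 1), next='a' -> output (1, 'a'), add 'ba' as idx 2
Step 3: w='ba' (idx 2), next='a' -> output (2, 'a'), add 'baa' as idx 3
Step 4: w='b' (idx 1), next='b' -> output (1, 'b'), add 'bb' as idx 4
Step 5: w='ba' (idx 2), next='b' -> output (2, 'b'), add 'bab' as idx 5


Encoded: [(0, 'b'), (1, 'a'), (2, 'a'), (1, 'b'), (2, 'b')]


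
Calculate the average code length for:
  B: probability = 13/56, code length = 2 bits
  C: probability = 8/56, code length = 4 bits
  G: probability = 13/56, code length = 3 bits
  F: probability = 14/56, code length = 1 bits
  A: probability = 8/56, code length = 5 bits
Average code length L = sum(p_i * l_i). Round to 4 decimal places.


Weighted contributions p_i * l_i:
  B: (13/56) * 2 = 26/56
  C: (8/56) * 4 = 32/56
  G: (13/56) * 3 = 39/56
  F: (14/56) * 1 = 14/56
  A: (8/56) * 5 = 40/56
Sum = (26 + 32 + 39 + 14 + 40)/56 = 151/56

L = 151/56 = 2.6964 bits/symbol


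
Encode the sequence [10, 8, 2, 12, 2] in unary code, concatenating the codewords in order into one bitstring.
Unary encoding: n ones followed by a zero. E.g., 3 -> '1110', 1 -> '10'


Encode each number as n ones followed by a terminating 0:
  10 -> 11111111110 (11 bits)
  8 -> 111111110 (9 bits)
  2 -> 110 (3 bits)
  12 -> 1111111111110 (13 bits)
  2 -> 110 (3 bits)
Total length = 11 + 9 + 3 + 13 + 3 = 39 bits.

Unary([10, 8, 2, 12, 2]) = 111111111101111111101101111111111110110 (39 bits)


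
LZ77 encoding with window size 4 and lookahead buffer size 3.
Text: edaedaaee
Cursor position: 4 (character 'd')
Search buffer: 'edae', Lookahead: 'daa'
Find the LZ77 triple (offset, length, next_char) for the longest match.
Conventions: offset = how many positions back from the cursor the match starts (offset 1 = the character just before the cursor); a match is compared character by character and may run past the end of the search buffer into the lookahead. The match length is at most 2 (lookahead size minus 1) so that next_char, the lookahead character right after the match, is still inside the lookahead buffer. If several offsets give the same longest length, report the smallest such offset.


Try each offset into the search buffer:
  offset=1 (pos 3, char 'e'): match length 0
  offset=2 (pos 2, char 'a'): match length 0
  offset=3 (pos 1, char 'd'): match length 2
  offset=4 (pos 0, char 'e'): match length 0
Longest match has length 2 at offset 3.
next_char = character at position 4 + 2 = 6 -> 'a'

Best match: offset=3, length=2 (matching 'da' starting at position 1)
LZ77 triple: (3, 2, 'a')


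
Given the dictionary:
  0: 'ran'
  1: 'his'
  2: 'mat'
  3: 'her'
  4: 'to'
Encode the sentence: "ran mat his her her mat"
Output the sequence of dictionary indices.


Look up each word in the dictionary:
  'ran' -> 0
  'mat' -> 2
  'his' -> 1
  'her' -> 3
  'her' -> 3
  'mat' -> 2

Encoded: [0, 2, 1, 3, 3, 2]


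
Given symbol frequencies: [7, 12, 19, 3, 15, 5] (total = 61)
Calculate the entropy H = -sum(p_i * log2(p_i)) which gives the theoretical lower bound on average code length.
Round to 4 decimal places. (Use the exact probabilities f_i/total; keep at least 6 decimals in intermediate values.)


Per-symbol terms -p_i * log2(p_i) with p_i = f_i/61:
  p = 7/61 = 0.114754: log2(p) = -3.123382, -p*log2(p) = 0.358421
  p = 12/61 = 0.196721: log2(p) = -2.345775, -p*log2(p) = 0.461464
  p = 19/61 = 0.311475: log2(p) = -1.682810, -p*log2(p) = 0.524154
  p = 3/61 = 0.049180: log2(p) = -4.345775, -p*log2(p) = 0.213727
  p = 15/61 = 0.245902: log2(p) = -2.023847, -p*log2(p) = 0.497667
  p = 5/61 = 0.081967: log2(p) = -3.608809, -p*log2(p) = 0.295804
H = 0.358421 + 0.461464 + 0.524154 + 0.213727 + 0.497667 + 0.295804 = 2.351237

H = 2.3512 bits/symbol


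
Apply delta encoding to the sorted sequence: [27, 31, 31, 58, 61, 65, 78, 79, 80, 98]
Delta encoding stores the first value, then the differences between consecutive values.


First value: 27
Deltas:
  31 - 27 = 4
  31 - 31 = 0
  58 - 31 = 27
  61 - 58 = 3
  65 - 61 = 4
  78 - 65 = 13
  79 - 78 = 1
  80 - 79 = 1
  98 - 80 = 18


Delta encoded: [27, 4, 0, 27, 3, 4, 13, 1, 1, 18]


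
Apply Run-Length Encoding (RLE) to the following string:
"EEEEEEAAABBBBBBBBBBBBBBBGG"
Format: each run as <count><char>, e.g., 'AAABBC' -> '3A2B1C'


Scanning runs left to right:
  i=0: run of 'E' x 6 -> '6E'
  i=6: run of 'A' x 3 -> '3A'
  i=9: run of 'B' x 15 -> '15B'
  i=24: run of 'G' x 2 -> '2G'

RLE = 6E3A15B2G


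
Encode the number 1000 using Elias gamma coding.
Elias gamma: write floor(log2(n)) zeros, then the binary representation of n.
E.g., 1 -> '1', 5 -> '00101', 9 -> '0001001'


num_bits = floor(log2(1000)) + 1 = 10
leading_zeros = num_bits - 1 = 9
binary(1000) = 1111101000

Elias gamma(1000) = '000000000' + '1111101000' = 0000000001111101000 (19 bits)


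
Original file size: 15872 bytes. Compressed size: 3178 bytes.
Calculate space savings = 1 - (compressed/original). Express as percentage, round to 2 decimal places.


ratio = compressed/original = 3178/15872 = 0.200227
savings = 1 - ratio = 1 - 0.200227 = 0.799773
as a percentage: 0.799773 * 100 = 79.98%

Space savings = 1 - 3178/15872 = 79.98%
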